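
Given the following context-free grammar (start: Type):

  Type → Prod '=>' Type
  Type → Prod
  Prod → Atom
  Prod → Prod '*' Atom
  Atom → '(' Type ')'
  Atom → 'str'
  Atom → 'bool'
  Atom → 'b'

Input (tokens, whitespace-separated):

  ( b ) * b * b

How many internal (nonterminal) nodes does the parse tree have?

[Type [Prod [Prod [Prod [Atom ( [Type [Prod [Atom b]]] )]] * [Atom b]] * [Atom b]]]

10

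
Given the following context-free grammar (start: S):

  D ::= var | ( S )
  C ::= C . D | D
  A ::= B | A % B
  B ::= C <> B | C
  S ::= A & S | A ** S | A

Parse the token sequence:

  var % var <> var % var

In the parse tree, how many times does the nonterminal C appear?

4

[S [A [A [A [B [C [D var]]]] % [B [C [D var]] <> [B [C [D var]]]]] % [B [C [D var]]]]]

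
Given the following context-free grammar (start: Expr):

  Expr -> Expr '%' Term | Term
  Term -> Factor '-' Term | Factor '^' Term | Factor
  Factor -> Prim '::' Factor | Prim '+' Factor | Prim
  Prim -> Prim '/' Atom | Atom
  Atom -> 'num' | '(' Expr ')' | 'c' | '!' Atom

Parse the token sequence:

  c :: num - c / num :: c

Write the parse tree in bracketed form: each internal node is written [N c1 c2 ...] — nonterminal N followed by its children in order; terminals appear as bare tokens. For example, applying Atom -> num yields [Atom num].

[Expr [Term [Factor [Prim [Atom c]] :: [Factor [Prim [Atom num]]]] - [Term [Factor [Prim [Prim [Atom c]] / [Atom num]] :: [Factor [Prim [Atom c]]]]]]]

Expr
Term
Factor - Term
Prim :: Factor - Term
Atom :: Factor - Term
c :: Factor - Term
c :: Prim - Term
c :: Atom - Term
c :: num - Term
c :: num - Factor
c :: num - Prim :: Factor
c :: num - Prim / Atom :: Factor
c :: num - Atom / Atom :: Factor
c :: num - c / Atom :: Factor
c :: num - c / num :: Factor
c :: num - c / num :: Prim
c :: num - c / num :: Atom
c :: num - c / num :: c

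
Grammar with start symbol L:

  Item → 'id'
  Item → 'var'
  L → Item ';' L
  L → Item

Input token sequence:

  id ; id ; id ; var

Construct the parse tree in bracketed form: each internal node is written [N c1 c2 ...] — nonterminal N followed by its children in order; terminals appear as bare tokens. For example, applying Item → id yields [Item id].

[L [Item id] ; [L [Item id] ; [L [Item id] ; [L [Item var]]]]]

L
Item ; L
id ; L
id ; Item ; L
id ; id ; L
id ; id ; Item ; L
id ; id ; id ; L
id ; id ; id ; Item
id ; id ; id ; var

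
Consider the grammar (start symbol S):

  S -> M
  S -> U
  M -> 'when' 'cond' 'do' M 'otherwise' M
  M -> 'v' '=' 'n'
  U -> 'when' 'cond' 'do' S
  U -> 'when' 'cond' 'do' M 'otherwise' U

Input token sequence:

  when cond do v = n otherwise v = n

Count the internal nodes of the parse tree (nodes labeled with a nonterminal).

[S [M when cond do [M v = n] otherwise [M v = n]]]

4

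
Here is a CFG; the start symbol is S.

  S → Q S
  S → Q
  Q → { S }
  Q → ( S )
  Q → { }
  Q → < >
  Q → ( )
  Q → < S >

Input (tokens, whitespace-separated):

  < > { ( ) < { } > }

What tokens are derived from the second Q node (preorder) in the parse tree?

[S [Q < >] [S [Q { [S [Q ( )] [S [Q < [S [Q { }]] >]]] }]]]

{ ( ) < { } > }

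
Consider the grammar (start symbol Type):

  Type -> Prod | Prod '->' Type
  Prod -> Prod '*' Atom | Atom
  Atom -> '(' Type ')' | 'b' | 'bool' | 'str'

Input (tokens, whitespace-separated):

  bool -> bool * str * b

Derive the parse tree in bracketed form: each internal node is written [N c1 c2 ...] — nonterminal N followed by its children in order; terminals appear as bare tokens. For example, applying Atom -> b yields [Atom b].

[Type [Prod [Atom bool]] -> [Type [Prod [Prod [Prod [Atom bool]] * [Atom str]] * [Atom b]]]]

Type
Prod -> Type
Atom -> Type
bool -> Type
bool -> Prod
bool -> Prod * Atom
bool -> Prod * Atom * Atom
bool -> Atom * Atom * Atom
bool -> bool * Atom * Atom
bool -> bool * str * Atom
bool -> bool * str * b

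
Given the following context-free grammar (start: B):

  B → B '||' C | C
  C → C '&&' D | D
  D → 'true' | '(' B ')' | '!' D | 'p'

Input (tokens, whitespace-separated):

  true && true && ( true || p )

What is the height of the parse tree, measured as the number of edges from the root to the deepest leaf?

7

[B [C [C [C [D true]] && [D true]] && [D ( [B [B [C [D true]]] || [C [D p]]] )]]]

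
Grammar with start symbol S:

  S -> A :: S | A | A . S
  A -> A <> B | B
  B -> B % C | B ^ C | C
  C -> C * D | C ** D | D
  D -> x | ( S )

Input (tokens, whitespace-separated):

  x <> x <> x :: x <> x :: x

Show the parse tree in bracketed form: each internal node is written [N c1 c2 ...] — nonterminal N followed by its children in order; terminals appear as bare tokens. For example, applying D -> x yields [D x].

[S [A [A [A [B [C [D x]]]] <> [B [C [D x]]]] <> [B [C [D x]]]] :: [S [A [A [B [C [D x]]]] <> [B [C [D x]]]] :: [S [A [B [C [D x]]]]]]]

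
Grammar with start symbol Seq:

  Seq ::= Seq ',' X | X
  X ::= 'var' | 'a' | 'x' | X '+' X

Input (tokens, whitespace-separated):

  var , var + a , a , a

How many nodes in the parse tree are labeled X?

[Seq [Seq [Seq [Seq [X var]] , [X [X var] + [X a]]] , [X a]] , [X a]]

6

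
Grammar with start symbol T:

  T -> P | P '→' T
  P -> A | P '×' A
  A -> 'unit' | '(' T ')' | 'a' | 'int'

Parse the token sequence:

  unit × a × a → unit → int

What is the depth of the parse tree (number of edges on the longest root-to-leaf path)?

[T [P [P [P [A unit]] × [A a]] × [A a]] → [T [P [A unit]] → [T [P [A int]]]]]

5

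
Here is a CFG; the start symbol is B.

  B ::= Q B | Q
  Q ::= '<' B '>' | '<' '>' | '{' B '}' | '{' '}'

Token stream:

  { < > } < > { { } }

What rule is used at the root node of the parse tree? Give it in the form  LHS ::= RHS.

[B [Q { [B [Q < >]] }] [B [Q < >] [B [Q { [B [Q { }]] }]]]]

B ::= Q B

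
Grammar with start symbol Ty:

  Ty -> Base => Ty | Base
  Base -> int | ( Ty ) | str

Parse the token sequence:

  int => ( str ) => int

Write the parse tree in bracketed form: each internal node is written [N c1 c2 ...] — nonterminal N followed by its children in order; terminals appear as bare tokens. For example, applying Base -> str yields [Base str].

Ty
Base => Ty
int => Ty
int => Base => Ty
int => ( Ty ) => Ty
int => ( Base ) => Ty
int => ( str ) => Ty
int => ( str ) => Base
int => ( str ) => int

[Ty [Base int] => [Ty [Base ( [Ty [Base str]] )] => [Ty [Base int]]]]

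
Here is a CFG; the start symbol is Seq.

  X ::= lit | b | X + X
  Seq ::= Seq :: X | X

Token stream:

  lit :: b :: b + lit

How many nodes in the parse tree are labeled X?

[Seq [Seq [Seq [X lit]] :: [X b]] :: [X [X b] + [X lit]]]

5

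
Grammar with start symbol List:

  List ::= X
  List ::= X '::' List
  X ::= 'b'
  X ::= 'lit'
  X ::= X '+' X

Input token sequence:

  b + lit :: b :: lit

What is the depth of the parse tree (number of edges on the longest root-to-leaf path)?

4

[List [X [X b] + [X lit]] :: [List [X b] :: [List [X lit]]]]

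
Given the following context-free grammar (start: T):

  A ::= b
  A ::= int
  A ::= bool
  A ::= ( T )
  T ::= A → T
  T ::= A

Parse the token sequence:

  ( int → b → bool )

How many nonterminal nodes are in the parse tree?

8

[T [A ( [T [A int] → [T [A b] → [T [A bool]]]] )]]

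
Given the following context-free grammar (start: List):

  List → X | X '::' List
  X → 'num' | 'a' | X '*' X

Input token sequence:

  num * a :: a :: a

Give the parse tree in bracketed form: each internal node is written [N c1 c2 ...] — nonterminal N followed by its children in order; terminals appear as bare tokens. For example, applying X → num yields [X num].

[List [X [X num] * [X a]] :: [List [X a] :: [List [X a]]]]

List
X :: List
X * X :: List
num * X :: List
num * a :: List
num * a :: X :: List
num * a :: a :: List
num * a :: a :: X
num * a :: a :: a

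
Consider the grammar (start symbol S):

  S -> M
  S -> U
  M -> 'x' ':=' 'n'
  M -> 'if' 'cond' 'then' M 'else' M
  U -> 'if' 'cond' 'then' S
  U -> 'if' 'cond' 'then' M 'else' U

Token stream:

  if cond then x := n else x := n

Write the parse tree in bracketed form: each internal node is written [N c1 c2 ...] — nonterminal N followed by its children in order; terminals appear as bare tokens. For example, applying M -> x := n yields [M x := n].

[S [M if cond then [M x := n] else [M x := n]]]

S
M
if cond then M else M
if cond then x := n else M
if cond then x := n else x := n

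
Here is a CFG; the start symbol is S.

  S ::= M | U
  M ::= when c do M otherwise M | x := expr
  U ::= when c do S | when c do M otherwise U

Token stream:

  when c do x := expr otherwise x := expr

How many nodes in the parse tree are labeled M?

[S [M when c do [M x := expr] otherwise [M x := expr]]]

3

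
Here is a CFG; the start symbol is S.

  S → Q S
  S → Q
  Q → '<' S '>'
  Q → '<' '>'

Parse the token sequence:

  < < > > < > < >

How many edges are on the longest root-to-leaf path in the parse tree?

4

[S [Q < [S [Q < >]] >] [S [Q < >] [S [Q < >]]]]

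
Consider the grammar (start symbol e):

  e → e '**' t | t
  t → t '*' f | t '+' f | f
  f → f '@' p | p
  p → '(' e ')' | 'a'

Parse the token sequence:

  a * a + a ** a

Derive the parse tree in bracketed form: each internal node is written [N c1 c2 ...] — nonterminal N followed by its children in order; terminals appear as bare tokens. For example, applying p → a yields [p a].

e
e ** t
t ** t
t + f ** t
t * f + f ** t
f * f + f ** t
p * f + f ** t
a * f + f ** t
a * p + f ** t
a * a + f ** t
a * a + p ** t
a * a + a ** t
a * a + a ** f
a * a + a ** p
a * a + a ** a

[e [e [t [t [t [f [p a]]] * [f [p a]]] + [f [p a]]]] ** [t [f [p a]]]]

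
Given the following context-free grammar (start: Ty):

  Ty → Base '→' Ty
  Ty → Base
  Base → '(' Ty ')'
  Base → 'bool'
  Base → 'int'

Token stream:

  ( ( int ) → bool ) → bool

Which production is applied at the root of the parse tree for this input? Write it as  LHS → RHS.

[Ty [Base ( [Ty [Base ( [Ty [Base int]] )] → [Ty [Base bool]]] )] → [Ty [Base bool]]]

Ty → Base '→' Ty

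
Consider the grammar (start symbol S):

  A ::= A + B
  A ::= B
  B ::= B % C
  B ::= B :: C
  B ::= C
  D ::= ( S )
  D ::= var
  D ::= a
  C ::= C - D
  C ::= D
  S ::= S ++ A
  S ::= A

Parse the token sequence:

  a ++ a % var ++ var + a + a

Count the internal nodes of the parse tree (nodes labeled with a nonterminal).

[S [S [S [A [B [C [D a]]]]] ++ [A [B [B [C [D a]]] % [C [D var]]]]] ++ [A [A [A [B [C [D var]]]] + [B [C [D a]]]] + [B [C [D a]]]]]

26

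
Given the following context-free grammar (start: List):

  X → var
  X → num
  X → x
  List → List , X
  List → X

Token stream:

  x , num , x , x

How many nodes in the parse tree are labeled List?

4

[List [List [List [List [X x]] , [X num]] , [X x]] , [X x]]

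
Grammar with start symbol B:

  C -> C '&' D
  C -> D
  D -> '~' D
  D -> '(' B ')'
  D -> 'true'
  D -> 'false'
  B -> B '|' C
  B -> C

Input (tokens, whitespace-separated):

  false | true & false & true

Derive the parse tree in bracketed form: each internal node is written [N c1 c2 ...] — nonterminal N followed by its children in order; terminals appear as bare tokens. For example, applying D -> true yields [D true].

B
B | C
C | C
D | C
false | C
false | C & D
false | C & D & D
false | D & D & D
false | true & D & D
false | true & false & D
false | true & false & true

[B [B [C [D false]]] | [C [C [C [D true]] & [D false]] & [D true]]]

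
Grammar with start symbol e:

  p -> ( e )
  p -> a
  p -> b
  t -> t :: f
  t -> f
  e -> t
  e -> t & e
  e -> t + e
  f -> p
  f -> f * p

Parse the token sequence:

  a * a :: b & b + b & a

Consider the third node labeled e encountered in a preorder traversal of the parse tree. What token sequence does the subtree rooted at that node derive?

b & a

[e [t [t [f [f [p a]] * [p a]]] :: [f [p b]]] & [e [t [f [p b]]] + [e [t [f [p b]]] & [e [t [f [p a]]]]]]]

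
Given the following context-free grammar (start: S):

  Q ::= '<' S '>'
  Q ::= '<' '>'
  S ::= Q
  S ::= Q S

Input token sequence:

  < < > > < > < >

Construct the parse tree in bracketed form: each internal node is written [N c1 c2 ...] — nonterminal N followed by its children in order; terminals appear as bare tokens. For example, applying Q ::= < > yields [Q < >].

S
Q S
< S > S
< Q > S
< < > > S
< < > > Q S
< < > > < > S
< < > > < > Q
< < > > < > < >

[S [Q < [S [Q < >]] >] [S [Q < >] [S [Q < >]]]]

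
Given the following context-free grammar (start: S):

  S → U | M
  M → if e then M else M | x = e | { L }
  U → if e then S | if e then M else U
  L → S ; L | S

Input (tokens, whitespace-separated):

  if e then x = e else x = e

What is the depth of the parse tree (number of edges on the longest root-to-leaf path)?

3

[S [M if e then [M x = e] else [M x = e]]]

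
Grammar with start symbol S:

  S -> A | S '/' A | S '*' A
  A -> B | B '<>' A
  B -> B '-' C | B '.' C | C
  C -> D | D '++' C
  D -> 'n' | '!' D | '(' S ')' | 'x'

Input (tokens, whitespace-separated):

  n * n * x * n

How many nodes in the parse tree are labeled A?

4

[S [S [S [S [A [B [C [D n]]]]] * [A [B [C [D n]]]]] * [A [B [C [D x]]]]] * [A [B [C [D n]]]]]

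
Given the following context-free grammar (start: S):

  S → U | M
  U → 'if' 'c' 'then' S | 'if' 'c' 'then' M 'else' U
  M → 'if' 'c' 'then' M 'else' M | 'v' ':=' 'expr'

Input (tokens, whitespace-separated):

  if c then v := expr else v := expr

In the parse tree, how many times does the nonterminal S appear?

1

[S [M if c then [M v := expr] else [M v := expr]]]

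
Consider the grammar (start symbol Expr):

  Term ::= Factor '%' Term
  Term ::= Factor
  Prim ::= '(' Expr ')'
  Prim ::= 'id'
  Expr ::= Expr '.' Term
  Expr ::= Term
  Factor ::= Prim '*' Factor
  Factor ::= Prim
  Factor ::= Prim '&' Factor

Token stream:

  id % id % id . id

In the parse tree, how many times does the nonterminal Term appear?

[Expr [Expr [Term [Factor [Prim id]] % [Term [Factor [Prim id]] % [Term [Factor [Prim id]]]]]] . [Term [Factor [Prim id]]]]

4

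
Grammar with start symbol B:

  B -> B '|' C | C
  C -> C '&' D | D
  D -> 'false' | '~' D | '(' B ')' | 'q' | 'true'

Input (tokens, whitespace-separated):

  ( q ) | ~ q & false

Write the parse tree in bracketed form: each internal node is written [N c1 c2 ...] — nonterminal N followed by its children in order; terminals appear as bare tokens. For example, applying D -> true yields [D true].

B
B | C
C | C
D | C
( B ) | C
( C ) | C
( D ) | C
( q ) | C
( q ) | C & D
( q ) | D & D
( q ) | ~ D & D
( q ) | ~ q & D
( q ) | ~ q & false

[B [B [C [D ( [B [C [D q]]] )]]] | [C [C [D ~ [D q]]] & [D false]]]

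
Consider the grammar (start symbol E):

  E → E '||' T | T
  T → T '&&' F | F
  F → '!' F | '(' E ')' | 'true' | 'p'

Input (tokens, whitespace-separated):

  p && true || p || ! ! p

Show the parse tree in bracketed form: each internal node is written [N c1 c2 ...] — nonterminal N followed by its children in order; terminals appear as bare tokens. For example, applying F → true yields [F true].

E
E || T
E || T || T
T || T || T
T && F || T || T
F && F || T || T
p && F || T || T
p && true || T || T
p && true || F || T
p && true || p || T
p && true || p || F
p && true || p || ! F
p && true || p || ! ! F
p && true || p || ! ! p

[E [E [E [T [T [F p]] && [F true]]] || [T [F p]]] || [T [F ! [F ! [F p]]]]]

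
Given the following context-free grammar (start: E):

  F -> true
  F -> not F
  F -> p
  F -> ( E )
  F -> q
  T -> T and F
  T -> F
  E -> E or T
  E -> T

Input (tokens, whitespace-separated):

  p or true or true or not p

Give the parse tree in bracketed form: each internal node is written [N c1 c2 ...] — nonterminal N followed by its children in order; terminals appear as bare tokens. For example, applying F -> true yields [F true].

E
E or T
E or T or T
E or T or T or T
T or T or T or T
F or T or T or T
p or T or T or T
p or F or T or T
p or true or T or T
p or true or F or T
p or true or true or T
p or true or true or F
p or true or true or not F
p or true or true or not p

[E [E [E [E [T [F p]]] or [T [F true]]] or [T [F true]]] or [T [F not [F p]]]]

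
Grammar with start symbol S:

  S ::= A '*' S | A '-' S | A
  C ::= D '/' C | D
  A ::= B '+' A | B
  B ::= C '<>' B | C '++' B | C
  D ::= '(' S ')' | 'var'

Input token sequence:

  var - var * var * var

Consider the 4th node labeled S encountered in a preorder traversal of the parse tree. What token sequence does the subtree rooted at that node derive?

var

[S [A [B [C [D var]]]] - [S [A [B [C [D var]]]] * [S [A [B [C [D var]]]] * [S [A [B [C [D var]]]]]]]]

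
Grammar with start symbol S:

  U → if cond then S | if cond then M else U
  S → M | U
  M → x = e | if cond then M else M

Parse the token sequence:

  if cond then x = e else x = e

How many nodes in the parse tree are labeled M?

3

[S [M if cond then [M x = e] else [M x = e]]]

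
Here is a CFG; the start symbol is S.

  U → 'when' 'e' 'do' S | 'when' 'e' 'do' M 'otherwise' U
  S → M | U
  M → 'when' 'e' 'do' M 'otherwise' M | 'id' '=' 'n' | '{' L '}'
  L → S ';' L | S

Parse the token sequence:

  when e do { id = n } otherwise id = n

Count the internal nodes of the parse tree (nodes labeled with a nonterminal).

[S [M when e do [M { [L [S [M id = n]]] }] otherwise [M id = n]]]

7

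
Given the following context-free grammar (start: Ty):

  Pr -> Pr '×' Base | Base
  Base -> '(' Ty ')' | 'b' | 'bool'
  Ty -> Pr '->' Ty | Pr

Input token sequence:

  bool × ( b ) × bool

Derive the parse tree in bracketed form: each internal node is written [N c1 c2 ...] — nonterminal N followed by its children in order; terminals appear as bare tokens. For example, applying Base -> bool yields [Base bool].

[Ty [Pr [Pr [Pr [Base bool]] × [Base ( [Ty [Pr [Base b]]] )]] × [Base bool]]]

Ty
Pr
Pr × Base
Pr × Base × Base
Base × Base × Base
bool × Base × Base
bool × ( Ty ) × Base
bool × ( Pr ) × Base
bool × ( Base ) × Base
bool × ( b ) × Base
bool × ( b ) × bool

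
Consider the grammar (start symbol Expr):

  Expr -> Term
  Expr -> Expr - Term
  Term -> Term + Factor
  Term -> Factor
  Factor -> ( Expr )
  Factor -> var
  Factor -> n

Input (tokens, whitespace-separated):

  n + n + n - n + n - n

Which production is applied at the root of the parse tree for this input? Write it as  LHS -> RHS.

[Expr [Expr [Expr [Term [Term [Term [Factor n]] + [Factor n]] + [Factor n]]] - [Term [Term [Factor n]] + [Factor n]]] - [Term [Factor n]]]

Expr -> Expr - Term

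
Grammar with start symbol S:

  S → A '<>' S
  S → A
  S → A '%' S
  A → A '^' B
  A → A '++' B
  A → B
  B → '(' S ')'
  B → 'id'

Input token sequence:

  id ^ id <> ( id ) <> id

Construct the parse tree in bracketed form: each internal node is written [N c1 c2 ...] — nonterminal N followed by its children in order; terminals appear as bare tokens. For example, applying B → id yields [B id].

[S [A [A [B id]] ^ [B id]] <> [S [A [B ( [S [A [B id]]] )]] <> [S [A [B id]]]]]

S
A <> S
A ^ B <> S
B ^ B <> S
id ^ B <> S
id ^ id <> S
id ^ id <> A <> S
id ^ id <> B <> S
id ^ id <> ( S ) <> S
id ^ id <> ( A ) <> S
id ^ id <> ( B ) <> S
id ^ id <> ( id ) <> S
id ^ id <> ( id ) <> A
id ^ id <> ( id ) <> B
id ^ id <> ( id ) <> id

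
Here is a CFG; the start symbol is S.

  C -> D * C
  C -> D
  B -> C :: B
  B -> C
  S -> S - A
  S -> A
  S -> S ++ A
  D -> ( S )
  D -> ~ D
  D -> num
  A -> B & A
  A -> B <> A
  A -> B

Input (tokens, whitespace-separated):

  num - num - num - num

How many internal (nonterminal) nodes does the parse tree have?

20

[S [S [S [S [A [B [C [D num]]]]] - [A [B [C [D num]]]]] - [A [B [C [D num]]]]] - [A [B [C [D num]]]]]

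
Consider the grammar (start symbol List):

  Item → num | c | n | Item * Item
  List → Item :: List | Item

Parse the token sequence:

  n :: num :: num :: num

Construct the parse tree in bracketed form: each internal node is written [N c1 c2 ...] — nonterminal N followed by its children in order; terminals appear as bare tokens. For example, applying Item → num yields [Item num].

[List [Item n] :: [List [Item num] :: [List [Item num] :: [List [Item num]]]]]

List
Item :: List
n :: List
n :: Item :: List
n :: num :: List
n :: num :: Item :: List
n :: num :: num :: List
n :: num :: num :: Item
n :: num :: num :: num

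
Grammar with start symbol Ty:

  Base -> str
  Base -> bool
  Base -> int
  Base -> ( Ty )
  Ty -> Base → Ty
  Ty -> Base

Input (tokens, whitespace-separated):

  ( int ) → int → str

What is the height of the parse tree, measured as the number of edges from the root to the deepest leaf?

[Ty [Base ( [Ty [Base int]] )] → [Ty [Base int] → [Ty [Base str]]]]

4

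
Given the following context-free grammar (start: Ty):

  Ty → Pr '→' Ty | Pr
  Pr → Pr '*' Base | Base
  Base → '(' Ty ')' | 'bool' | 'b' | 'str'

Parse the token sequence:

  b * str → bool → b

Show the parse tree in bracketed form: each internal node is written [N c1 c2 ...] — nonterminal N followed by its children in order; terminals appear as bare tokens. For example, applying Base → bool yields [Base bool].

[Ty [Pr [Pr [Base b]] * [Base str]] → [Ty [Pr [Base bool]] → [Ty [Pr [Base b]]]]]

Ty
Pr → Ty
Pr * Base → Ty
Base * Base → Ty
b * Base → Ty
b * str → Ty
b * str → Pr → Ty
b * str → Base → Ty
b * str → bool → Ty
b * str → bool → Pr
b * str → bool → Base
b * str → bool → b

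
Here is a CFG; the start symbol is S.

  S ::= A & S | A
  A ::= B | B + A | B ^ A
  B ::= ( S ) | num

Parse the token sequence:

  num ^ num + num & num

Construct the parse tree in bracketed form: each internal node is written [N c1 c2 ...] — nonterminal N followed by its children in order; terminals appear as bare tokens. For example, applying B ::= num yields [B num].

S
A & S
B ^ A & S
num ^ A & S
num ^ B + A & S
num ^ num + A & S
num ^ num + B & S
num ^ num + num & S
num ^ num + num & A
num ^ num + num & B
num ^ num + num & num

[S [A [B num] ^ [A [B num] + [A [B num]]]] & [S [A [B num]]]]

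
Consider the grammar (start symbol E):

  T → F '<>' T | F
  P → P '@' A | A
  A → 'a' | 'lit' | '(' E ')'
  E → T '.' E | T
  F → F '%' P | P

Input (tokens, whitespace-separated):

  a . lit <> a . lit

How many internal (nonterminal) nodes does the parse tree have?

[E [T [F [P [A a]]]] . [E [T [F [P [A lit]]] <> [T [F [P [A a]]]]] . [E [T [F [P [A lit]]]]]]]

19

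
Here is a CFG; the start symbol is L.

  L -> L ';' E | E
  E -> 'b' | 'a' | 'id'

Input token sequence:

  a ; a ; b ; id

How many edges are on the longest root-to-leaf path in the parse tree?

5

[L [L [L [L [E a]] ; [E a]] ; [E b]] ; [E id]]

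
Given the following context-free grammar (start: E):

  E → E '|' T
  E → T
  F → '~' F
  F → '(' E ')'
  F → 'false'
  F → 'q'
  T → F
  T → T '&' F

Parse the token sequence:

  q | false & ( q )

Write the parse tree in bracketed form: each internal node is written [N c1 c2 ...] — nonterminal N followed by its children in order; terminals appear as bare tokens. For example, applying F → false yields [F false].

[E [E [T [F q]]] | [T [T [F false]] & [F ( [E [T [F q]]] )]]]

E
E | T
T | T
F | T
q | T
q | T & F
q | F & F
q | false & F
q | false & ( E )
q | false & ( T )
q | false & ( F )
q | false & ( q )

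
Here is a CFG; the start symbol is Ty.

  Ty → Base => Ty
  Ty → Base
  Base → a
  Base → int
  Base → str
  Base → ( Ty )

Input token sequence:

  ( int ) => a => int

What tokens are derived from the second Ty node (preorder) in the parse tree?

int

[Ty [Base ( [Ty [Base int]] )] => [Ty [Base a] => [Ty [Base int]]]]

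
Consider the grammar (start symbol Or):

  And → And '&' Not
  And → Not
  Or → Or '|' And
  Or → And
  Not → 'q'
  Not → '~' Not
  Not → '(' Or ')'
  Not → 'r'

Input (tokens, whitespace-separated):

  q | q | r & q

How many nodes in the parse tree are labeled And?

[Or [Or [Or [And [Not q]]] | [And [Not q]]] | [And [And [Not r]] & [Not q]]]

4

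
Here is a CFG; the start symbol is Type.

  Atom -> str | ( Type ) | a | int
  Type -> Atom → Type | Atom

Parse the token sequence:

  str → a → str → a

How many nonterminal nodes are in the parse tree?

8

[Type [Atom str] → [Type [Atom a] → [Type [Atom str] → [Type [Atom a]]]]]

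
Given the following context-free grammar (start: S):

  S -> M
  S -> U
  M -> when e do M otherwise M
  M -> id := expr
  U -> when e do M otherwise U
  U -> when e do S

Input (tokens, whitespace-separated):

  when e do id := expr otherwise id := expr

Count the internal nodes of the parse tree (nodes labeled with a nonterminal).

4

[S [M when e do [M id := expr] otherwise [M id := expr]]]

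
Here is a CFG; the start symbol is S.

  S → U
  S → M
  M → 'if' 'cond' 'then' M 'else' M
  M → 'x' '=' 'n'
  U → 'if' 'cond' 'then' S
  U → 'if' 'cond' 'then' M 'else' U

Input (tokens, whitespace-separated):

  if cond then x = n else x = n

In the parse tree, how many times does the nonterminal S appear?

1

[S [M if cond then [M x = n] else [M x = n]]]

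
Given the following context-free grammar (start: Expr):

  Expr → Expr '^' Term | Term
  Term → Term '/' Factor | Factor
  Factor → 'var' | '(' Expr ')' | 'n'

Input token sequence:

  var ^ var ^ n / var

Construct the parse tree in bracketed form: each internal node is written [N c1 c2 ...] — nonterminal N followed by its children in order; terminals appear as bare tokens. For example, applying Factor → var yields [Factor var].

[Expr [Expr [Expr [Term [Factor var]]] ^ [Term [Factor var]]] ^ [Term [Term [Factor n]] / [Factor var]]]

Expr
Expr ^ Term
Expr ^ Term ^ Term
Term ^ Term ^ Term
Factor ^ Term ^ Term
var ^ Term ^ Term
var ^ Factor ^ Term
var ^ var ^ Term
var ^ var ^ Term / Factor
var ^ var ^ Factor / Factor
var ^ var ^ n / Factor
var ^ var ^ n / var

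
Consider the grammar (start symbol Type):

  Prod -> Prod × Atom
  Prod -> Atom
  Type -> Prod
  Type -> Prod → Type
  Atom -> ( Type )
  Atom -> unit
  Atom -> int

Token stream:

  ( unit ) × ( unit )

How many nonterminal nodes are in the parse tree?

11

[Type [Prod [Prod [Atom ( [Type [Prod [Atom unit]]] )]] × [Atom ( [Type [Prod [Atom unit]]] )]]]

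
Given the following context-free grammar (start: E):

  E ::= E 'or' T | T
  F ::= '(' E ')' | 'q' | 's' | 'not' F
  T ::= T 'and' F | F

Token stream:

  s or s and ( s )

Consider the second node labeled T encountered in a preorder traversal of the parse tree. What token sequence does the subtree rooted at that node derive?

s and ( s )

[E [E [T [F s]]] or [T [T [F s]] and [F ( [E [T [F s]]] )]]]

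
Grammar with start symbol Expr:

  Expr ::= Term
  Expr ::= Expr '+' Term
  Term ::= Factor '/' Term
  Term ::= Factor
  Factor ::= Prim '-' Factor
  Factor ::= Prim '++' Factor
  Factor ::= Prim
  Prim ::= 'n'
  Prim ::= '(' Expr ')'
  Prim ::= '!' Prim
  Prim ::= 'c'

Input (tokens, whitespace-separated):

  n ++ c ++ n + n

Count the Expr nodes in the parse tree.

2

[Expr [Expr [Term [Factor [Prim n] ++ [Factor [Prim c] ++ [Factor [Prim n]]]]]] + [Term [Factor [Prim n]]]]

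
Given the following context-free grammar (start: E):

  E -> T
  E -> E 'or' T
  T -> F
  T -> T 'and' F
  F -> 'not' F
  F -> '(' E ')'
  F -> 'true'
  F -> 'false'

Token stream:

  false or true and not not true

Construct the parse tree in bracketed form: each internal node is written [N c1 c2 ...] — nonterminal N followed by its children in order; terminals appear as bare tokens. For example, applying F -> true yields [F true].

[E [E [T [F false]]] or [T [T [F true]] and [F not [F not [F true]]]]]

E
E or T
T or T
F or T
false or T
false or T and F
false or F and F
false or true and F
false or true and not F
false or true and not not F
false or true and not not true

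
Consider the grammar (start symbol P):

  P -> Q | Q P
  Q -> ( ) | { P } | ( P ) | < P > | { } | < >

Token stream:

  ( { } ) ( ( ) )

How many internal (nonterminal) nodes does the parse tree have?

[P [Q ( [P [Q { }]] )] [P [Q ( [P [Q ( )]] )]]]

8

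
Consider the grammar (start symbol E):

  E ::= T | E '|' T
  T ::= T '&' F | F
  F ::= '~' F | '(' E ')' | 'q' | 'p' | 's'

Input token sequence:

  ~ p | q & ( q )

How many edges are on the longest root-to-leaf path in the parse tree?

[E [E [T [F ~ [F p]]]] | [T [T [F q]] & [F ( [E [T [F q]]] )]]]

6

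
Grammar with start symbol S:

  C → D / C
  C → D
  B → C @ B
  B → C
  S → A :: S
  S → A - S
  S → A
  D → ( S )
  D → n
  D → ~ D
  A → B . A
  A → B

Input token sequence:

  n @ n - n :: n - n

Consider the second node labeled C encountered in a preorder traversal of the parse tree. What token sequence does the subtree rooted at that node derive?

[S [A [B [C [D n]] @ [B [C [D n]]]]] - [S [A [B [C [D n]]]] :: [S [A [B [C [D n]]]] - [S [A [B [C [D n]]]]]]]]

n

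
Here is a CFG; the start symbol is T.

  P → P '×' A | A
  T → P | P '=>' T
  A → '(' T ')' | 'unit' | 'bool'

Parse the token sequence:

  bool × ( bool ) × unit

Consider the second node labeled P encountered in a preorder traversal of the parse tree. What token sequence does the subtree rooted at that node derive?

bool × ( bool )

[T [P [P [P [A bool]] × [A ( [T [P [A bool]]] )]] × [A unit]]]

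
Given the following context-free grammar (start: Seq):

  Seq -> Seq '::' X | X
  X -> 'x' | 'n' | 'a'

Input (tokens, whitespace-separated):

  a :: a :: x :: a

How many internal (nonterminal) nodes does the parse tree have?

[Seq [Seq [Seq [Seq [X a]] :: [X a]] :: [X x]] :: [X a]]

8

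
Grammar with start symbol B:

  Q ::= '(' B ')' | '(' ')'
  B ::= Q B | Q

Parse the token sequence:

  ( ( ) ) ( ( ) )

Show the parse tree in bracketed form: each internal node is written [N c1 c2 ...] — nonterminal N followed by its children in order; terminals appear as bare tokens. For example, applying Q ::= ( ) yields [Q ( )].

B
Q B
( B ) B
( Q ) B
( ( ) ) B
( ( ) ) Q
( ( ) ) ( B )
( ( ) ) ( Q )
( ( ) ) ( ( ) )

[B [Q ( [B [Q ( )]] )] [B [Q ( [B [Q ( )]] )]]]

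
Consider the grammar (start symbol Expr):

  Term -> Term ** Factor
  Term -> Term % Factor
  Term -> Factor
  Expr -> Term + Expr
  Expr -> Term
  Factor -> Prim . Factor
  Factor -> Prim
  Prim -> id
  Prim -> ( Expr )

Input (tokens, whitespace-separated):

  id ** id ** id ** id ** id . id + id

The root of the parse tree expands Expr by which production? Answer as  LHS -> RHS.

Expr -> Term + Expr

[Expr [Term [Term [Term [Term [Term [Factor [Prim id]]] ** [Factor [Prim id]]] ** [Factor [Prim id]]] ** [Factor [Prim id]]] ** [Factor [Prim id] . [Factor [Prim id]]]] + [Expr [Term [Factor [Prim id]]]]]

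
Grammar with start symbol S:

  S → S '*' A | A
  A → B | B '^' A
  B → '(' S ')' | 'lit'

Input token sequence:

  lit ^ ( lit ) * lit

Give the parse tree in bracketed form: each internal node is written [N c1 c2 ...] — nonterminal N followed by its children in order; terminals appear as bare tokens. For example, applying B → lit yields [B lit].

[S [S [A [B lit] ^ [A [B ( [S [A [B lit]]] )]]]] * [A [B lit]]]

S
S * A
A * A
B ^ A * A
lit ^ A * A
lit ^ B * A
lit ^ ( S ) * A
lit ^ ( A ) * A
lit ^ ( B ) * A
lit ^ ( lit ) * A
lit ^ ( lit ) * B
lit ^ ( lit ) * lit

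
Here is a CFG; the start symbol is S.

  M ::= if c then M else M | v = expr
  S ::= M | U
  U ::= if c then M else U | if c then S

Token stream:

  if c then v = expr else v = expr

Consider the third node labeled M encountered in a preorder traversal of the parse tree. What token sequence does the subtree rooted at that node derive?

v = expr

[S [M if c then [M v = expr] else [M v = expr]]]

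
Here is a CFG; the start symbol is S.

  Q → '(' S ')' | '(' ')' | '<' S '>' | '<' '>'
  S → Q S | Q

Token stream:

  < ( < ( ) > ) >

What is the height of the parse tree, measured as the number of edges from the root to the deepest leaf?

[S [Q < [S [Q ( [S [Q < [S [Q ( )]] >]] )]] >]]

8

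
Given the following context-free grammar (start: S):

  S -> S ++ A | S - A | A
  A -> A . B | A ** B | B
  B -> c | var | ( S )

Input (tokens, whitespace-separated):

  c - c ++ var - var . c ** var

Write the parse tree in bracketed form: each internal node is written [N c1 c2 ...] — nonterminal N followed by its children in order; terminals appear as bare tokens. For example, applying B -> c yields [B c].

S
S - A
S ++ A - A
S - A ++ A - A
A - A ++ A - A
B - A ++ A - A
c - A ++ A - A
c - B ++ A - A
c - c ++ A - A
c - c ++ B - A
c - c ++ var - A
c - c ++ var - A ** B
c - c ++ var - A . B ** B
c - c ++ var - B . B ** B
c - c ++ var - var . B ** B
c - c ++ var - var . c ** B
c - c ++ var - var . c ** var

[S [S [S [S [A [B c]]] - [A [B c]]] ++ [A [B var]]] - [A [A [A [B var]] . [B c]] ** [B var]]]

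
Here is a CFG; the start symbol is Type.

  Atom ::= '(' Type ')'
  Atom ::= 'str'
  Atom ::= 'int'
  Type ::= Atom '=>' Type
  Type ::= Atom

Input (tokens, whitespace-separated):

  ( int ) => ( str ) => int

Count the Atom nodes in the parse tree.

5

[Type [Atom ( [Type [Atom int]] )] => [Type [Atom ( [Type [Atom str]] )] => [Type [Atom int]]]]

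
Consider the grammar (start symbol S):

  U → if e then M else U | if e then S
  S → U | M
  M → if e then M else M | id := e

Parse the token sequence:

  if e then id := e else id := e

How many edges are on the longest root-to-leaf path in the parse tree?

3

[S [M if e then [M id := e] else [M id := e]]]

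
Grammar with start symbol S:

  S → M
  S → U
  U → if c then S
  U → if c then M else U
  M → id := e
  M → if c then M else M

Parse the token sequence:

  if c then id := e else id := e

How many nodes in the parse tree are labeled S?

[S [M if c then [M id := e] else [M id := e]]]

1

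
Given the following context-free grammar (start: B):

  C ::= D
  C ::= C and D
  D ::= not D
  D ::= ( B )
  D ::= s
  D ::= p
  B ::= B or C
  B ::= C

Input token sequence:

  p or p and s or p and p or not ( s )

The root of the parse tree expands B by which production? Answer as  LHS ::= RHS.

[B [B [B [B [C [D p]]] or [C [C [D p]] and [D s]]] or [C [C [D p]] and [D p]]] or [C [D not [D ( [B [C [D s]]] )]]]]

B ::= B or C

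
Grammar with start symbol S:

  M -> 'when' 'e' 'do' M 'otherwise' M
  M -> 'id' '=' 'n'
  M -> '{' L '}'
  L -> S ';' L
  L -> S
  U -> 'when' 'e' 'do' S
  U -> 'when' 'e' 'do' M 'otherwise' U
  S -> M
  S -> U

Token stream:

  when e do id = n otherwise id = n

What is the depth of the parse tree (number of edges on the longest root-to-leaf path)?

3

[S [M when e do [M id = n] otherwise [M id = n]]]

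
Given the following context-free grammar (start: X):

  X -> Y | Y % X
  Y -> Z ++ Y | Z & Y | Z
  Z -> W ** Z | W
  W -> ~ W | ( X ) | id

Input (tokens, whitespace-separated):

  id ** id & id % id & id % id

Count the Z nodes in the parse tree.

6

[X [Y [Z [W id] ** [Z [W id]]] & [Y [Z [W id]]]] % [X [Y [Z [W id]] & [Y [Z [W id]]]] % [X [Y [Z [W id]]]]]]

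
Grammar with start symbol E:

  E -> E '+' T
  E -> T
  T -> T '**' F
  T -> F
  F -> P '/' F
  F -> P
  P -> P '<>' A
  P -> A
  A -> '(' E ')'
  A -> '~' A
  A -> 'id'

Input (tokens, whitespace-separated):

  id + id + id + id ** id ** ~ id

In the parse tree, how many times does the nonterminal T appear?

6

[E [E [E [E [T [F [P [A id]]]]] + [T [F [P [A id]]]]] + [T [F [P [A id]]]]] + [T [T [T [F [P [A id]]]] ** [F [P [A id]]]] ** [F [P [A ~ [A id]]]]]]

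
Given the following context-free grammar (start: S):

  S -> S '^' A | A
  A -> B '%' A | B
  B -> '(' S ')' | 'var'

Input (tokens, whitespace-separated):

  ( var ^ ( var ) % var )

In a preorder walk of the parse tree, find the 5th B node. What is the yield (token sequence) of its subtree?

var

[S [A [B ( [S [S [A [B var]]] ^ [A [B ( [S [A [B var]]] )] % [A [B var]]]] )]]]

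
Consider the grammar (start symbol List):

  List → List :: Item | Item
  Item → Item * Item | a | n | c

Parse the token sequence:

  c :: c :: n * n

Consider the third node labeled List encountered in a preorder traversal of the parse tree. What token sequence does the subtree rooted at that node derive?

[List [List [List [Item c]] :: [Item c]] :: [Item [Item n] * [Item n]]]

c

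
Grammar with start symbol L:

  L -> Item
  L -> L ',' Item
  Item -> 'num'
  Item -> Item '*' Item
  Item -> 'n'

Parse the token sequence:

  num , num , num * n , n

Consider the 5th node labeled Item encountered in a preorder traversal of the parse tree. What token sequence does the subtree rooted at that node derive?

[L [L [L [L [Item num]] , [Item num]] , [Item [Item num] * [Item n]]] , [Item n]]

n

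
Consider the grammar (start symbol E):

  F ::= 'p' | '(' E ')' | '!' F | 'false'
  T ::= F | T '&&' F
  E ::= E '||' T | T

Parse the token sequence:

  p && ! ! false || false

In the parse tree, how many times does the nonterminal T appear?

[E [E [T [T [F p]] && [F ! [F ! [F false]]]]] || [T [F false]]]

3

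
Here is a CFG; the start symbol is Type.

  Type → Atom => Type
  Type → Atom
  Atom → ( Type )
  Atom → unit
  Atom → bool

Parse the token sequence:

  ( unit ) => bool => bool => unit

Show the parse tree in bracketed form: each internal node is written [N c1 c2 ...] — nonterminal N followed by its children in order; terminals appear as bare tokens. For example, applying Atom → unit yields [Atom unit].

Type
Atom => Type
( Type ) => Type
( Atom ) => Type
( unit ) => Type
( unit ) => Atom => Type
( unit ) => bool => Type
( unit ) => bool => Atom => Type
( unit ) => bool => bool => Type
( unit ) => bool => bool => Atom
( unit ) => bool => bool => unit

[Type [Atom ( [Type [Atom unit]] )] => [Type [Atom bool] => [Type [Atom bool] => [Type [Atom unit]]]]]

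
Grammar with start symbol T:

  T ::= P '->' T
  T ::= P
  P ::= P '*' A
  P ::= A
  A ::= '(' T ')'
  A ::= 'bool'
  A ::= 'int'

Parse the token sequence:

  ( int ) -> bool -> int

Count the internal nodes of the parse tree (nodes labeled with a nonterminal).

12

[T [P [A ( [T [P [A int]]] )]] -> [T [P [A bool]] -> [T [P [A int]]]]]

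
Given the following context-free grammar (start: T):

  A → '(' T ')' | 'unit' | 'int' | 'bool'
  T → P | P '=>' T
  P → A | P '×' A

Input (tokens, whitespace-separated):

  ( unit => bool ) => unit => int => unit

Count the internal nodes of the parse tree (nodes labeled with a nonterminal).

[T [P [A ( [T [P [A unit]] => [T [P [A bool]]]] )]] => [T [P [A unit]] => [T [P [A int]] => [T [P [A unit]]]]]]

18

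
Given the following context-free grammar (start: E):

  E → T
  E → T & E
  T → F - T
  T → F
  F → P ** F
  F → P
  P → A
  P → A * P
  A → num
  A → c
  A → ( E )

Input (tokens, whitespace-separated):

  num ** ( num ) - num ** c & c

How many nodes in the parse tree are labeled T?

4

[E [T [F [P [A num]] ** [F [P [A ( [E [T [F [P [A num]]]]] )]]]] - [T [F [P [A num]] ** [F [P [A c]]]]]] & [E [T [F [P [A c]]]]]]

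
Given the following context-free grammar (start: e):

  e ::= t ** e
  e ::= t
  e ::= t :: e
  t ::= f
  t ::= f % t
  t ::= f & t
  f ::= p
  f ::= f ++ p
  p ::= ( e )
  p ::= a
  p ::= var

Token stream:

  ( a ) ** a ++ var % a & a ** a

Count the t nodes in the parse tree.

6

[e [t [f [p ( [e [t [f [p a]]]] )]]] ** [e [t [f [f [p a]] ++ [p var]] % [t [f [p a]] & [t [f [p a]]]]] ** [e [t [f [p a]]]]]]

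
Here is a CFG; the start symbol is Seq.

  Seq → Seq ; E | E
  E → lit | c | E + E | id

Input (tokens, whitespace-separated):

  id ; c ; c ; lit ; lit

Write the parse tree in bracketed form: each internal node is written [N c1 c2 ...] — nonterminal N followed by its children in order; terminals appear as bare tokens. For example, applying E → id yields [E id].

[Seq [Seq [Seq [Seq [Seq [E id]] ; [E c]] ; [E c]] ; [E lit]] ; [E lit]]

Seq
Seq ; E
Seq ; E ; E
Seq ; E ; E ; E
Seq ; E ; E ; E ; E
E ; E ; E ; E ; E
id ; E ; E ; E ; E
id ; c ; E ; E ; E
id ; c ; c ; E ; E
id ; c ; c ; lit ; E
id ; c ; c ; lit ; lit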